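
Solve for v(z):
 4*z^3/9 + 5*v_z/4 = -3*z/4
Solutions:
 v(z) = C1 - 4*z^4/45 - 3*z^2/10


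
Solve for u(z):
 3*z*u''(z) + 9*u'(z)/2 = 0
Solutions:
 u(z) = C1 + C2/sqrt(z)


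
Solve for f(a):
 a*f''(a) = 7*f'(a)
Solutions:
 f(a) = C1 + C2*a^8


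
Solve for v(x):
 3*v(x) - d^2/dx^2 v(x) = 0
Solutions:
 v(x) = C1*exp(-sqrt(3)*x) + C2*exp(sqrt(3)*x)


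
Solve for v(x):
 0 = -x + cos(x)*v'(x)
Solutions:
 v(x) = C1 + Integral(x/cos(x), x)


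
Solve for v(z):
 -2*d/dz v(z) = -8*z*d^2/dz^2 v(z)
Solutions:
 v(z) = C1 + C2*z^(5/4)


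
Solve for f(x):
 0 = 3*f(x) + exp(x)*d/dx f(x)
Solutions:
 f(x) = C1*exp(3*exp(-x))


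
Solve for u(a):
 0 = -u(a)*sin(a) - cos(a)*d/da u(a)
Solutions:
 u(a) = C1*cos(a)


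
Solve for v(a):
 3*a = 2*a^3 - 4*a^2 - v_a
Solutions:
 v(a) = C1 + a^4/2 - 4*a^3/3 - 3*a^2/2


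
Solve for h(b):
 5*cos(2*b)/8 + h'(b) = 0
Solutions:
 h(b) = C1 - 5*sin(2*b)/16


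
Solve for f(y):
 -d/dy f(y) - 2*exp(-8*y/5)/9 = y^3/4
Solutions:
 f(y) = C1 - y^4/16 + 5*exp(-8*y/5)/36


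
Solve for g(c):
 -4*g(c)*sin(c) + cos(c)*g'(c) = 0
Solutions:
 g(c) = C1/cos(c)^4


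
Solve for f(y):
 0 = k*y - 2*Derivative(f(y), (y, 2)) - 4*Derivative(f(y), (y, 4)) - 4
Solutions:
 f(y) = C1 + C2*y + C3*sin(sqrt(2)*y/2) + C4*cos(sqrt(2)*y/2) + k*y^3/12 - y^2


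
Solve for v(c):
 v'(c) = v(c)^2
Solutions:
 v(c) = -1/(C1 + c)


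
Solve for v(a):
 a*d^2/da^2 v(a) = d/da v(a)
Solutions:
 v(a) = C1 + C2*a^2


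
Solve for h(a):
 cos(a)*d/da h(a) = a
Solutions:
 h(a) = C1 + Integral(a/cos(a), a)


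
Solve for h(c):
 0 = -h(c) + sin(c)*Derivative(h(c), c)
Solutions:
 h(c) = C1*sqrt(cos(c) - 1)/sqrt(cos(c) + 1)


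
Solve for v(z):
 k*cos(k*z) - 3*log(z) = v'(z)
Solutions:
 v(z) = C1 + k*Piecewise((sin(k*z)/k, Ne(k, 0)), (z, True)) - 3*z*log(z) + 3*z


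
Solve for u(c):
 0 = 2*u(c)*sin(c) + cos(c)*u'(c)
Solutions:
 u(c) = C1*cos(c)^2


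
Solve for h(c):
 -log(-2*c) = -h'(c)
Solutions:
 h(c) = C1 + c*log(-c) + c*(-1 + log(2))


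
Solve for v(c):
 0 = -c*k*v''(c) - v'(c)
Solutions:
 v(c) = C1 + c^(((re(k) - 1)*re(k) + im(k)^2)/(re(k)^2 + im(k)^2))*(C2*sin(log(c)*Abs(im(k))/(re(k)^2 + im(k)^2)) + C3*cos(log(c)*im(k)/(re(k)^2 + im(k)^2)))


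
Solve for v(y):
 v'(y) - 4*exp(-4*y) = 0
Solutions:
 v(y) = C1 - exp(-4*y)


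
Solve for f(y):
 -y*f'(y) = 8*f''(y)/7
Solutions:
 f(y) = C1 + C2*erf(sqrt(7)*y/4)


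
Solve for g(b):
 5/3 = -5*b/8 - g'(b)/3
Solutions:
 g(b) = C1 - 15*b^2/16 - 5*b


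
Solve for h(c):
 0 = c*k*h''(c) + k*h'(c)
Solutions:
 h(c) = C1 + C2*log(c)


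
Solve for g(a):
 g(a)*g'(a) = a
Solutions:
 g(a) = -sqrt(C1 + a^2)
 g(a) = sqrt(C1 + a^2)


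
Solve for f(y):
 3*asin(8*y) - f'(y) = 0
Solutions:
 f(y) = C1 + 3*y*asin(8*y) + 3*sqrt(1 - 64*y^2)/8


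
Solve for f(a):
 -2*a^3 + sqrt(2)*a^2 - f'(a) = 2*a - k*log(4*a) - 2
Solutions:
 f(a) = C1 - a^4/2 + sqrt(2)*a^3/3 - a^2 + a*k*log(a) - a*k + a*k*log(4) + 2*a


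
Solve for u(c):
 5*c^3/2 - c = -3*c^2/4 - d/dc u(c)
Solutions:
 u(c) = C1 - 5*c^4/8 - c^3/4 + c^2/2


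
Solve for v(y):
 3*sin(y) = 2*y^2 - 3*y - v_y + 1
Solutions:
 v(y) = C1 + 2*y^3/3 - 3*y^2/2 + y + 3*cos(y)


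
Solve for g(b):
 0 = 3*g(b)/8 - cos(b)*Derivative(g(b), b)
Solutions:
 g(b) = C1*(sin(b) + 1)^(3/16)/(sin(b) - 1)^(3/16)


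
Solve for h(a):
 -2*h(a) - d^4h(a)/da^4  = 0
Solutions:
 h(a) = (C1*sin(2^(3/4)*a/2) + C2*cos(2^(3/4)*a/2))*exp(-2^(3/4)*a/2) + (C3*sin(2^(3/4)*a/2) + C4*cos(2^(3/4)*a/2))*exp(2^(3/4)*a/2)


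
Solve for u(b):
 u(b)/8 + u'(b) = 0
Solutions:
 u(b) = C1*exp(-b/8)


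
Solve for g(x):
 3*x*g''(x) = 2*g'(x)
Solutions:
 g(x) = C1 + C2*x^(5/3)


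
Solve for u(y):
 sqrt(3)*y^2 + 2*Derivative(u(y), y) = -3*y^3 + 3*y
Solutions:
 u(y) = C1 - 3*y^4/8 - sqrt(3)*y^3/6 + 3*y^2/4


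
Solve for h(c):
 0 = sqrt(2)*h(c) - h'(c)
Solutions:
 h(c) = C1*exp(sqrt(2)*c)


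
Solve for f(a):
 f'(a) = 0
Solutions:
 f(a) = C1


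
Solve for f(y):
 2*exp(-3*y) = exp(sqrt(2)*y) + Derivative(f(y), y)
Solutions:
 f(y) = C1 - sqrt(2)*exp(sqrt(2)*y)/2 - 2*exp(-3*y)/3


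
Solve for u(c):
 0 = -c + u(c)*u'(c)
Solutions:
 u(c) = -sqrt(C1 + c^2)
 u(c) = sqrt(C1 + c^2)


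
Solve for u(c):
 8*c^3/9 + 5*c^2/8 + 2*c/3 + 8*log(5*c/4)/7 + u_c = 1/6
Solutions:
 u(c) = C1 - 2*c^4/9 - 5*c^3/24 - c^2/3 - 8*c*log(c)/7 - 8*c*log(5)/7 + 55*c/42 + 16*c*log(2)/7


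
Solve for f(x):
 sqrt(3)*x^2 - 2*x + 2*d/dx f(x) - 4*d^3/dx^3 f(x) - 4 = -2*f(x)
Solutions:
 f(x) = C3*exp(x) - sqrt(3)*x^2/2 + x + sqrt(3)*x + (C1*sin(x/2) + C2*cos(x/2))*exp(-x/2) - sqrt(3) + 1


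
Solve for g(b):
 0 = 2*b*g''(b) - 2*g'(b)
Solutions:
 g(b) = C1 + C2*b^2


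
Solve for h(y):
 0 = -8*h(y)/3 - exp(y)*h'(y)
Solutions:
 h(y) = C1*exp(8*exp(-y)/3)


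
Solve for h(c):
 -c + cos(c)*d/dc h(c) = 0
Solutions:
 h(c) = C1 + Integral(c/cos(c), c)


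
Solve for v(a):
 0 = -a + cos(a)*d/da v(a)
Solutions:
 v(a) = C1 + Integral(a/cos(a), a)


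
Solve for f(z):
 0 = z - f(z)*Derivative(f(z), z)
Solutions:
 f(z) = -sqrt(C1 + z^2)
 f(z) = sqrt(C1 + z^2)


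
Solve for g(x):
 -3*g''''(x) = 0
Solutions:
 g(x) = C1 + C2*x + C3*x^2 + C4*x^3


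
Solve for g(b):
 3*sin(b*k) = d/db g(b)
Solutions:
 g(b) = C1 - 3*cos(b*k)/k


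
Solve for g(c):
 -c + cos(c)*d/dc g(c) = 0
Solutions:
 g(c) = C1 + Integral(c/cos(c), c)


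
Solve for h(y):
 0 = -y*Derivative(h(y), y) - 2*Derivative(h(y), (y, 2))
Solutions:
 h(y) = C1 + C2*erf(y/2)


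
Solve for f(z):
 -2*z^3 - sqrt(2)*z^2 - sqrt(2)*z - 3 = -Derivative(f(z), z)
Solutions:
 f(z) = C1 + z^4/2 + sqrt(2)*z^3/3 + sqrt(2)*z^2/2 + 3*z


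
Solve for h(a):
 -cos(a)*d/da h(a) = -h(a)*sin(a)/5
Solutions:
 h(a) = C1/cos(a)^(1/5)


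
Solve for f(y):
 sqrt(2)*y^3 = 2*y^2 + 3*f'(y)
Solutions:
 f(y) = C1 + sqrt(2)*y^4/12 - 2*y^3/9


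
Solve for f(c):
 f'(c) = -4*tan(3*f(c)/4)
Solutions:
 f(c) = -4*asin(C1*exp(-3*c))/3 + 4*pi/3
 f(c) = 4*asin(C1*exp(-3*c))/3


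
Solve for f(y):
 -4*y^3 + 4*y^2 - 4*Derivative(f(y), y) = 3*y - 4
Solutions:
 f(y) = C1 - y^4/4 + y^3/3 - 3*y^2/8 + y


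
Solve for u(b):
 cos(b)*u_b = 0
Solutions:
 u(b) = C1


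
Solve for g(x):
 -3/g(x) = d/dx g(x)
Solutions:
 g(x) = -sqrt(C1 - 6*x)
 g(x) = sqrt(C1 - 6*x)


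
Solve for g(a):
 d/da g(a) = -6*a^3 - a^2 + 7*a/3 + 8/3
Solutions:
 g(a) = C1 - 3*a^4/2 - a^3/3 + 7*a^2/6 + 8*a/3


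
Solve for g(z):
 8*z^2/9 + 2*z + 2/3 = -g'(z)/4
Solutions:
 g(z) = C1 - 32*z^3/27 - 4*z^2 - 8*z/3


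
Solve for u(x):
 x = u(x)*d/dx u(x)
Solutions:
 u(x) = -sqrt(C1 + x^2)
 u(x) = sqrt(C1 + x^2)


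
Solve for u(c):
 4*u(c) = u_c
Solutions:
 u(c) = C1*exp(4*c)


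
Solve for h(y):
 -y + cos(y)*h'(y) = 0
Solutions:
 h(y) = C1 + Integral(y/cos(y), y)


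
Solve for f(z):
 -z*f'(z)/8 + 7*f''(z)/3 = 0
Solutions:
 f(z) = C1 + C2*erfi(sqrt(21)*z/28)


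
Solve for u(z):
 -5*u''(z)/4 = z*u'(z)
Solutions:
 u(z) = C1 + C2*erf(sqrt(10)*z/5)


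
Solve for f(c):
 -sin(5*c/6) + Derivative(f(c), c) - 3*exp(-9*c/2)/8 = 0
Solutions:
 f(c) = C1 - 6*cos(5*c/6)/5 - exp(-9*c/2)/12


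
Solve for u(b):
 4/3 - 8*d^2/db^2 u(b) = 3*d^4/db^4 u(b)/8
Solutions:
 u(b) = C1 + C2*b + C3*sin(8*sqrt(3)*b/3) + C4*cos(8*sqrt(3)*b/3) + b^2/12


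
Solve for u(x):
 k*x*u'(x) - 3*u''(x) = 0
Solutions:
 u(x) = Piecewise((-sqrt(6)*sqrt(pi)*C1*erf(sqrt(6)*x*sqrt(-k)/6)/(2*sqrt(-k)) - C2, (k > 0) | (k < 0)), (-C1*x - C2, True))


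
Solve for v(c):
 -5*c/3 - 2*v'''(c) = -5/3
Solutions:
 v(c) = C1 + C2*c + C3*c^2 - 5*c^4/144 + 5*c^3/36


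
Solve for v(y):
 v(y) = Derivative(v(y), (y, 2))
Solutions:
 v(y) = C1*exp(-y) + C2*exp(y)


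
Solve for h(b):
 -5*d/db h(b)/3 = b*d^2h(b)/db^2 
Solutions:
 h(b) = C1 + C2/b^(2/3)


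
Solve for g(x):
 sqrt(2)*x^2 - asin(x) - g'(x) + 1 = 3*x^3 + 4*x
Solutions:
 g(x) = C1 - 3*x^4/4 + sqrt(2)*x^3/3 - 2*x^2 - x*asin(x) + x - sqrt(1 - x^2)


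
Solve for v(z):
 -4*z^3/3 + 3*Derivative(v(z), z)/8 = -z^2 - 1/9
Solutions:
 v(z) = C1 + 8*z^4/9 - 8*z^3/9 - 8*z/27


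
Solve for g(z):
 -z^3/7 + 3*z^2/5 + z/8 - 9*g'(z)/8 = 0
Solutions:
 g(z) = C1 - 2*z^4/63 + 8*z^3/45 + z^2/18


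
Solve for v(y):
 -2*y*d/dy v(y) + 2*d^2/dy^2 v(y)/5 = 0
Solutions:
 v(y) = C1 + C2*erfi(sqrt(10)*y/2)


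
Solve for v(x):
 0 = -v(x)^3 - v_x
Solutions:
 v(x) = -sqrt(2)*sqrt(-1/(C1 - x))/2
 v(x) = sqrt(2)*sqrt(-1/(C1 - x))/2


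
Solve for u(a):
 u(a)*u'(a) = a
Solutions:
 u(a) = -sqrt(C1 + a^2)
 u(a) = sqrt(C1 + a^2)


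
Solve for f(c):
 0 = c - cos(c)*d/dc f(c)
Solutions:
 f(c) = C1 + Integral(c/cos(c), c)


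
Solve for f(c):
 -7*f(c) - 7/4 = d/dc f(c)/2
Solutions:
 f(c) = C1*exp(-14*c) - 1/4


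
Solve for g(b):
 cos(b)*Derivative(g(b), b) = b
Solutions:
 g(b) = C1 + Integral(b/cos(b), b)


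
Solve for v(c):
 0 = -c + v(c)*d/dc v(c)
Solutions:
 v(c) = -sqrt(C1 + c^2)
 v(c) = sqrt(C1 + c^2)


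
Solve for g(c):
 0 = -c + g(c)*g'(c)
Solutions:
 g(c) = -sqrt(C1 + c^2)
 g(c) = sqrt(C1 + c^2)


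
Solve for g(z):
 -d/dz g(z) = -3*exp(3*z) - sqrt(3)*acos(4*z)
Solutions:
 g(z) = C1 + sqrt(3)*(z*acos(4*z) - sqrt(1 - 16*z^2)/4) + exp(3*z)


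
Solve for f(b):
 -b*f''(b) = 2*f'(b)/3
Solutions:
 f(b) = C1 + C2*b^(1/3)


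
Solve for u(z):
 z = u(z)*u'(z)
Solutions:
 u(z) = -sqrt(C1 + z^2)
 u(z) = sqrt(C1 + z^2)


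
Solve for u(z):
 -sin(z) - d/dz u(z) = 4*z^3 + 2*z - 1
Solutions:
 u(z) = C1 - z^4 - z^2 + z + cos(z)


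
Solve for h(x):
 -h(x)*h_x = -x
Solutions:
 h(x) = -sqrt(C1 + x^2)
 h(x) = sqrt(C1 + x^2)


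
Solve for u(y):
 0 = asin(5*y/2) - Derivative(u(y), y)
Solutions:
 u(y) = C1 + y*asin(5*y/2) + sqrt(4 - 25*y^2)/5


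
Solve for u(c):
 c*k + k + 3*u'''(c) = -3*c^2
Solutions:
 u(c) = C1 + C2*c + C3*c^2 - c^5/60 - c^4*k/72 - c^3*k/18


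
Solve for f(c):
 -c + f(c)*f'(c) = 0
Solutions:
 f(c) = -sqrt(C1 + c^2)
 f(c) = sqrt(C1 + c^2)


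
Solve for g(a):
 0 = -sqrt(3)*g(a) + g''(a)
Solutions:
 g(a) = C1*exp(-3^(1/4)*a) + C2*exp(3^(1/4)*a)


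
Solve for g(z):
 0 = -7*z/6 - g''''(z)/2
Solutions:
 g(z) = C1 + C2*z + C3*z^2 + C4*z^3 - 7*z^5/360


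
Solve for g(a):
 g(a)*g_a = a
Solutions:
 g(a) = -sqrt(C1 + a^2)
 g(a) = sqrt(C1 + a^2)


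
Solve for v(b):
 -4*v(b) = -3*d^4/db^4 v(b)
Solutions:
 v(b) = C1*exp(-sqrt(2)*3^(3/4)*b/3) + C2*exp(sqrt(2)*3^(3/4)*b/3) + C3*sin(sqrt(2)*3^(3/4)*b/3) + C4*cos(sqrt(2)*3^(3/4)*b/3)


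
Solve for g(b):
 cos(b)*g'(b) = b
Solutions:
 g(b) = C1 + Integral(b/cos(b), b)


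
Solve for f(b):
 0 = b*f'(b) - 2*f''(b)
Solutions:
 f(b) = C1 + C2*erfi(b/2)


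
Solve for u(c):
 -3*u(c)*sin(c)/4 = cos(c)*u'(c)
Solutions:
 u(c) = C1*cos(c)^(3/4)


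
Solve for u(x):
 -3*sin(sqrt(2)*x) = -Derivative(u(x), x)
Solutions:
 u(x) = C1 - 3*sqrt(2)*cos(sqrt(2)*x)/2


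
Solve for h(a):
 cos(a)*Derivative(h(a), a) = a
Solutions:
 h(a) = C1 + Integral(a/cos(a), a)


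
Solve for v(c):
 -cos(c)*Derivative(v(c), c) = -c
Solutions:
 v(c) = C1 + Integral(c/cos(c), c)


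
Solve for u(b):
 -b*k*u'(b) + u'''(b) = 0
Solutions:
 u(b) = C1 + Integral(C2*airyai(b*k^(1/3)) + C3*airybi(b*k^(1/3)), b)


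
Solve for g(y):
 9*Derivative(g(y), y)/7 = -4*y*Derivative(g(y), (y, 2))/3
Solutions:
 g(y) = C1 + C2*y^(1/28)


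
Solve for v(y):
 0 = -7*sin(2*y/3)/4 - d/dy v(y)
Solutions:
 v(y) = C1 + 21*cos(2*y/3)/8


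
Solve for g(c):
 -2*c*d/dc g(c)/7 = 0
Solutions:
 g(c) = C1


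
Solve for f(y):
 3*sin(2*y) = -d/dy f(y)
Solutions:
 f(y) = C1 + 3*cos(2*y)/2


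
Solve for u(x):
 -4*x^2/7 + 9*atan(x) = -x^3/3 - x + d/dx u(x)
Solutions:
 u(x) = C1 + x^4/12 - 4*x^3/21 + x^2/2 + 9*x*atan(x) - 9*log(x^2 + 1)/2


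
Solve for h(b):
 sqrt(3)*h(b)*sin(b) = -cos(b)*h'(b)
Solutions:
 h(b) = C1*cos(b)^(sqrt(3))


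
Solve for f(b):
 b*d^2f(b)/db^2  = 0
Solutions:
 f(b) = C1 + C2*b


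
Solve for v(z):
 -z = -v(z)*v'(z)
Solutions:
 v(z) = -sqrt(C1 + z^2)
 v(z) = sqrt(C1 + z^2)


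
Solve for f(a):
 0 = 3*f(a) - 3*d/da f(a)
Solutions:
 f(a) = C1*exp(a)


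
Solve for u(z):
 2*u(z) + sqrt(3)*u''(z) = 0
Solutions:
 u(z) = C1*sin(sqrt(2)*3^(3/4)*z/3) + C2*cos(sqrt(2)*3^(3/4)*z/3)


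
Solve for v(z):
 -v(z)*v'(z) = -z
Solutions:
 v(z) = -sqrt(C1 + z^2)
 v(z) = sqrt(C1 + z^2)


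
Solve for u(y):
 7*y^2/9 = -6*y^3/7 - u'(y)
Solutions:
 u(y) = C1 - 3*y^4/14 - 7*y^3/27


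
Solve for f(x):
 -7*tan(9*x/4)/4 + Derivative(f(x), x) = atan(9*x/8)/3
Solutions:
 f(x) = C1 + x*atan(9*x/8)/3 - 4*log(81*x^2 + 64)/27 - 7*log(cos(9*x/4))/9


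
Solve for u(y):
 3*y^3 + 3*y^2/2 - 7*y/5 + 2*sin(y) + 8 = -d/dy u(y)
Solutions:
 u(y) = C1 - 3*y^4/4 - y^3/2 + 7*y^2/10 - 8*y + 2*cos(y)


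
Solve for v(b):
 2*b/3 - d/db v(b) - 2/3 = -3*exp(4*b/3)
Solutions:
 v(b) = C1 + b^2/3 - 2*b/3 + 9*exp(4*b/3)/4


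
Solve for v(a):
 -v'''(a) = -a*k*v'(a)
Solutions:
 v(a) = C1 + Integral(C2*airyai(a*k^(1/3)) + C3*airybi(a*k^(1/3)), a)


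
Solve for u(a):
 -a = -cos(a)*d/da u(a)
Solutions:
 u(a) = C1 + Integral(a/cos(a), a)


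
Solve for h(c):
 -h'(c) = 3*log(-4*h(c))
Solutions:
 Integral(1/(log(-_y) + 2*log(2)), (_y, h(c)))/3 = C1 - c


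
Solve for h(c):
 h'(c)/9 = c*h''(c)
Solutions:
 h(c) = C1 + C2*c^(10/9)


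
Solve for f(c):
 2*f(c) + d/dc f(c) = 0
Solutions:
 f(c) = C1*exp(-2*c)


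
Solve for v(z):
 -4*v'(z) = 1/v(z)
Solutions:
 v(z) = -sqrt(C1 - 2*z)/2
 v(z) = sqrt(C1 - 2*z)/2


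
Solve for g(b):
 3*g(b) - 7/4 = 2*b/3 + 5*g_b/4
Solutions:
 g(b) = C1*exp(12*b/5) + 2*b/9 + 73/108


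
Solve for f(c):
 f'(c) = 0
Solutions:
 f(c) = C1


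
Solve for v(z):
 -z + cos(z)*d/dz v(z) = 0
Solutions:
 v(z) = C1 + Integral(z/cos(z), z)


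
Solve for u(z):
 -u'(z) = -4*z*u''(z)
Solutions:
 u(z) = C1 + C2*z^(5/4)


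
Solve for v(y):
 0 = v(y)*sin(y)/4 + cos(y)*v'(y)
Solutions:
 v(y) = C1*cos(y)^(1/4)


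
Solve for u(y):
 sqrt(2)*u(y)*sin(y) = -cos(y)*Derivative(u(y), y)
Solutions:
 u(y) = C1*cos(y)^(sqrt(2))


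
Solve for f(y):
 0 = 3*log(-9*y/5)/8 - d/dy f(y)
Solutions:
 f(y) = C1 + 3*y*log(-y)/8 + 3*y*(-log(5) - 1 + 2*log(3))/8


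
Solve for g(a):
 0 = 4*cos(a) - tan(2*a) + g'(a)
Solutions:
 g(a) = C1 - log(cos(2*a))/2 - 4*sin(a)


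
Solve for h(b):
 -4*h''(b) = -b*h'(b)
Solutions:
 h(b) = C1 + C2*erfi(sqrt(2)*b/4)


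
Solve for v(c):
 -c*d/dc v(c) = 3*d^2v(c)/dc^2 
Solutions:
 v(c) = C1 + C2*erf(sqrt(6)*c/6)


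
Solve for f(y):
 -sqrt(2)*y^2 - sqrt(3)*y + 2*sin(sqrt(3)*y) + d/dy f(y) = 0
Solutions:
 f(y) = C1 + sqrt(2)*y^3/3 + sqrt(3)*y^2/2 + 2*sqrt(3)*cos(sqrt(3)*y)/3


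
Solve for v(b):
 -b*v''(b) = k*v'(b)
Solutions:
 v(b) = C1 + b^(1 - re(k))*(C2*sin(log(b)*Abs(im(k))) + C3*cos(log(b)*im(k)))


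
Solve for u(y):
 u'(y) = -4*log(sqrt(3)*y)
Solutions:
 u(y) = C1 - 4*y*log(y) - y*log(9) + 4*y


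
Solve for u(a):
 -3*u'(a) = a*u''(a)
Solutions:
 u(a) = C1 + C2/a^2


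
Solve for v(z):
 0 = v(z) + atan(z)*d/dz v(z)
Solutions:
 v(z) = C1*exp(-Integral(1/atan(z), z))


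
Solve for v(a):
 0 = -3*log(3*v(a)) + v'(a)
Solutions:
 -Integral(1/(log(_y) + log(3)), (_y, v(a)))/3 = C1 - a


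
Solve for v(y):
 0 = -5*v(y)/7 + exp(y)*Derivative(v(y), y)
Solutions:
 v(y) = C1*exp(-5*exp(-y)/7)


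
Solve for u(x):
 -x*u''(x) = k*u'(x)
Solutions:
 u(x) = C1 + x^(1 - re(k))*(C2*sin(log(x)*Abs(im(k))) + C3*cos(log(x)*im(k)))


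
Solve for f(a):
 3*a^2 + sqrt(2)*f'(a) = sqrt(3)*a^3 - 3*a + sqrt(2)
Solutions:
 f(a) = C1 + sqrt(6)*a^4/8 - sqrt(2)*a^3/2 - 3*sqrt(2)*a^2/4 + a


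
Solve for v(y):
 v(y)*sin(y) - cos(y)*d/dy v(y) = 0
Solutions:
 v(y) = C1/cos(y)


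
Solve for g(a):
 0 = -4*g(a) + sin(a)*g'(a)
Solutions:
 g(a) = C1*(cos(a)^2 - 2*cos(a) + 1)/(cos(a)^2 + 2*cos(a) + 1)


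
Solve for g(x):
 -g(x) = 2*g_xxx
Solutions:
 g(x) = C3*exp(-2^(2/3)*x/2) + (C1*sin(2^(2/3)*sqrt(3)*x/4) + C2*cos(2^(2/3)*sqrt(3)*x/4))*exp(2^(2/3)*x/4)


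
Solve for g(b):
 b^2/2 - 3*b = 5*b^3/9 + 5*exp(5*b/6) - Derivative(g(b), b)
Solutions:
 g(b) = C1 + 5*b^4/36 - b^3/6 + 3*b^2/2 + 6*exp(5*b/6)


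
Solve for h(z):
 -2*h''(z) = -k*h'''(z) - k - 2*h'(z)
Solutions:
 h(z) = C1 + C2*exp(z*(1 - sqrt(1 - 2*k))/k) + C3*exp(z*(sqrt(1 - 2*k) + 1)/k) - k*z/2


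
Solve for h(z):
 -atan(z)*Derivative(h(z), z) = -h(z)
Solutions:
 h(z) = C1*exp(Integral(1/atan(z), z))


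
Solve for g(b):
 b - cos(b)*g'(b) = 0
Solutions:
 g(b) = C1 + Integral(b/cos(b), b)


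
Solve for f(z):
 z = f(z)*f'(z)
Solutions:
 f(z) = -sqrt(C1 + z^2)
 f(z) = sqrt(C1 + z^2)


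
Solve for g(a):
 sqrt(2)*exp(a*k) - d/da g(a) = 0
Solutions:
 g(a) = C1 + sqrt(2)*exp(a*k)/k


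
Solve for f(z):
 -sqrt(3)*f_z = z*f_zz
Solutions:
 f(z) = C1 + C2*z^(1 - sqrt(3))


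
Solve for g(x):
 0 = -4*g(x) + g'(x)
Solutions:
 g(x) = C1*exp(4*x)


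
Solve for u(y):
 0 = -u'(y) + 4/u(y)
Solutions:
 u(y) = -sqrt(C1 + 8*y)
 u(y) = sqrt(C1 + 8*y)


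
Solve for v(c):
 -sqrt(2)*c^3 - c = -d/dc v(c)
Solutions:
 v(c) = C1 + sqrt(2)*c^4/4 + c^2/2


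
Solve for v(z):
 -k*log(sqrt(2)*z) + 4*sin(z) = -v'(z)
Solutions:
 v(z) = C1 + k*z*(log(z) - 1) + k*z*log(2)/2 + 4*cos(z)


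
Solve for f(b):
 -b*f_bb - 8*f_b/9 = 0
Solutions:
 f(b) = C1 + C2*b^(1/9)


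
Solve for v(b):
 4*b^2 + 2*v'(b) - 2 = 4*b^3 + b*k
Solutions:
 v(b) = C1 + b^4/2 - 2*b^3/3 + b^2*k/4 + b


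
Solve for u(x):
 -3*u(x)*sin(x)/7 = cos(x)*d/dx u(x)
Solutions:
 u(x) = C1*cos(x)^(3/7)


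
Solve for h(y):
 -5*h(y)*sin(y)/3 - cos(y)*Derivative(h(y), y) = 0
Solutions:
 h(y) = C1*cos(y)^(5/3)


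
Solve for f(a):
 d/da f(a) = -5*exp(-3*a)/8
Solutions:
 f(a) = C1 + 5*exp(-3*a)/24


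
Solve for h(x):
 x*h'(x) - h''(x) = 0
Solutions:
 h(x) = C1 + C2*erfi(sqrt(2)*x/2)


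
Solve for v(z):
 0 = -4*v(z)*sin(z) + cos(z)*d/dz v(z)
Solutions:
 v(z) = C1/cos(z)^4


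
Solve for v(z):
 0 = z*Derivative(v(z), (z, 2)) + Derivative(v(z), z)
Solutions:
 v(z) = C1 + C2*log(z)


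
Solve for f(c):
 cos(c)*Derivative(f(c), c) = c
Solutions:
 f(c) = C1 + Integral(c/cos(c), c)


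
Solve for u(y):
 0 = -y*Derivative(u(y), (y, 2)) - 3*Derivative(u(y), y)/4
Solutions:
 u(y) = C1 + C2*y^(1/4)


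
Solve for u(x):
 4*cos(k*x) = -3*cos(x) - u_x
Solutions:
 u(x) = C1 - 3*sin(x) - 4*sin(k*x)/k


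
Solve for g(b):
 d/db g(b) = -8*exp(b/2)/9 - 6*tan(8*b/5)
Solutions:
 g(b) = C1 - 16*exp(b/2)/9 + 15*log(cos(8*b/5))/4


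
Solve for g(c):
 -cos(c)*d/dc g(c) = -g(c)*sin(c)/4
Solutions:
 g(c) = C1/cos(c)^(1/4)


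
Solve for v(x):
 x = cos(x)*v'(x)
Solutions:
 v(x) = C1 + Integral(x/cos(x), x)


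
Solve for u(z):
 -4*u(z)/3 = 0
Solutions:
 u(z) = 0


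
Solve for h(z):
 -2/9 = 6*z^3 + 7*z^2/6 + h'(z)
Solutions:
 h(z) = C1 - 3*z^4/2 - 7*z^3/18 - 2*z/9


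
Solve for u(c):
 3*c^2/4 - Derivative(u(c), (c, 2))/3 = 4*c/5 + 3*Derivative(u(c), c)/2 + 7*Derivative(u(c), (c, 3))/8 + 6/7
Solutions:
 u(c) = C1 + c^3/6 - 17*c^2/45 - 11191*c/11340 + (C2*sin(2*sqrt(185)*c/21) + C3*cos(2*sqrt(185)*c/21))*exp(-4*c/21)


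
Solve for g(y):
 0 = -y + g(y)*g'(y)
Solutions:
 g(y) = -sqrt(C1 + y^2)
 g(y) = sqrt(C1 + y^2)


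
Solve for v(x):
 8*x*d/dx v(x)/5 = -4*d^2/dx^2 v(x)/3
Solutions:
 v(x) = C1 + C2*erf(sqrt(15)*x/5)


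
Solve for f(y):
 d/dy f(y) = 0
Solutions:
 f(y) = C1


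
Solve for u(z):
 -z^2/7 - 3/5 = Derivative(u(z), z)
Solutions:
 u(z) = C1 - z^3/21 - 3*z/5


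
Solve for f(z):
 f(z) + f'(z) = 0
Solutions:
 f(z) = C1*exp(-z)


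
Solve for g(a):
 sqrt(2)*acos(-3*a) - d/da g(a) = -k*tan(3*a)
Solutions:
 g(a) = C1 - k*log(cos(3*a))/3 + sqrt(2)*(a*acos(-3*a) + sqrt(1 - 9*a^2)/3)


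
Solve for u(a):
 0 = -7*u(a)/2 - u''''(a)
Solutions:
 u(a) = (C1*sin(14^(1/4)*a/2) + C2*cos(14^(1/4)*a/2))*exp(-14^(1/4)*a/2) + (C3*sin(14^(1/4)*a/2) + C4*cos(14^(1/4)*a/2))*exp(14^(1/4)*a/2)


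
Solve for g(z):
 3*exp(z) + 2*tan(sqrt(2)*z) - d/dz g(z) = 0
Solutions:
 g(z) = C1 + 3*exp(z) - sqrt(2)*log(cos(sqrt(2)*z))


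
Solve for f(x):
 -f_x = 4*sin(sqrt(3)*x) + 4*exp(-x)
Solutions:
 f(x) = C1 + 4*sqrt(3)*cos(sqrt(3)*x)/3 + 4*exp(-x)


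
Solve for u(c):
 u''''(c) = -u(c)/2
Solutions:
 u(c) = (C1*sin(2^(1/4)*c/2) + C2*cos(2^(1/4)*c/2))*exp(-2^(1/4)*c/2) + (C3*sin(2^(1/4)*c/2) + C4*cos(2^(1/4)*c/2))*exp(2^(1/4)*c/2)


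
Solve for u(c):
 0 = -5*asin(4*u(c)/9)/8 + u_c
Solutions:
 Integral(1/asin(4*_y/9), (_y, u(c))) = C1 + 5*c/8


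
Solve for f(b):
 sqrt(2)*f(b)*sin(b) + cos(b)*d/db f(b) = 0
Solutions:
 f(b) = C1*cos(b)^(sqrt(2))


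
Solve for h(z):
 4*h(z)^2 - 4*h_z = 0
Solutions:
 h(z) = -1/(C1 + z)


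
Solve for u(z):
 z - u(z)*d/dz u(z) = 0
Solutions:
 u(z) = -sqrt(C1 + z^2)
 u(z) = sqrt(C1 + z^2)


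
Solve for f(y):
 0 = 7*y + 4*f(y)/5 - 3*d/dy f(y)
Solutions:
 f(y) = C1*exp(4*y/15) - 35*y/4 - 525/16


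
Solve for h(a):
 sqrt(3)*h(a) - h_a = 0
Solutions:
 h(a) = C1*exp(sqrt(3)*a)


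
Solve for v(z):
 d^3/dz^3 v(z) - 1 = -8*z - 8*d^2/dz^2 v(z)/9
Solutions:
 v(z) = C1 + C2*z + C3*exp(-8*z/9) - 3*z^3/2 + 45*z^2/8


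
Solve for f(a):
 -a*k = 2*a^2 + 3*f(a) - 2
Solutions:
 f(a) = -2*a^2/3 - a*k/3 + 2/3


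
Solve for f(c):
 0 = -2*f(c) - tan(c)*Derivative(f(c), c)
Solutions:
 f(c) = C1/sin(c)^2


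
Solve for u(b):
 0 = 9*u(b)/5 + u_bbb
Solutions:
 u(b) = C3*exp(-15^(2/3)*b/5) + (C1*sin(3*3^(1/6)*5^(2/3)*b/10) + C2*cos(3*3^(1/6)*5^(2/3)*b/10))*exp(15^(2/3)*b/10)


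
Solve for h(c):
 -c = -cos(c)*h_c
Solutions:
 h(c) = C1 + Integral(c/cos(c), c)


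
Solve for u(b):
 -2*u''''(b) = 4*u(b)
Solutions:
 u(b) = (C1*sin(2^(3/4)*b/2) + C2*cos(2^(3/4)*b/2))*exp(-2^(3/4)*b/2) + (C3*sin(2^(3/4)*b/2) + C4*cos(2^(3/4)*b/2))*exp(2^(3/4)*b/2)


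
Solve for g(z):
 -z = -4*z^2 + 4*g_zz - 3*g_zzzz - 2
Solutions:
 g(z) = C1 + C2*z + C3*exp(-2*sqrt(3)*z/3) + C4*exp(2*sqrt(3)*z/3) + z^4/12 - z^3/24 + z^2


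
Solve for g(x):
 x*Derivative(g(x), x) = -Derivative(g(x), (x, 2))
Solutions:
 g(x) = C1 + C2*erf(sqrt(2)*x/2)


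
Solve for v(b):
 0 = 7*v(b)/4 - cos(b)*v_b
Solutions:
 v(b) = C1*(sin(b) + 1)^(7/8)/(sin(b) - 1)^(7/8)


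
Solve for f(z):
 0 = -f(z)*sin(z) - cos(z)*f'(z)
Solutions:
 f(z) = C1*cos(z)


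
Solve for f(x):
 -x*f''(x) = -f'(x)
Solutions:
 f(x) = C1 + C2*x^2


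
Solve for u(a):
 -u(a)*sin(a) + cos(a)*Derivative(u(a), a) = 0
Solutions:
 u(a) = C1/cos(a)


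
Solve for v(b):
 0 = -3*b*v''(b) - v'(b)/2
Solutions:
 v(b) = C1 + C2*b^(5/6)


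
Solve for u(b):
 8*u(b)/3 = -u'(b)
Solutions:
 u(b) = C1*exp(-8*b/3)


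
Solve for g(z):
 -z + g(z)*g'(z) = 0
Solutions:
 g(z) = -sqrt(C1 + z^2)
 g(z) = sqrt(C1 + z^2)


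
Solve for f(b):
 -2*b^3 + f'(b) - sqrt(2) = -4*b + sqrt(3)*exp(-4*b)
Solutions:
 f(b) = C1 + b^4/2 - 2*b^2 + sqrt(2)*b - sqrt(3)*exp(-4*b)/4


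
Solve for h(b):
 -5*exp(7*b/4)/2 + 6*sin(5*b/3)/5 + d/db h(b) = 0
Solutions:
 h(b) = C1 + 10*exp(7*b/4)/7 + 18*cos(5*b/3)/25


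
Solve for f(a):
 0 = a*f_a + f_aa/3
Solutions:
 f(a) = C1 + C2*erf(sqrt(6)*a/2)


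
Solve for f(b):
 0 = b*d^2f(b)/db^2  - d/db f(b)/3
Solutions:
 f(b) = C1 + C2*b^(4/3)


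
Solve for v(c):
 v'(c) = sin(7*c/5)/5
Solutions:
 v(c) = C1 - cos(7*c/5)/7


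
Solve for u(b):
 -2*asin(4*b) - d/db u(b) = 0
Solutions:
 u(b) = C1 - 2*b*asin(4*b) - sqrt(1 - 16*b^2)/2


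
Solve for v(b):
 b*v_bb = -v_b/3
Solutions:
 v(b) = C1 + C2*b^(2/3)


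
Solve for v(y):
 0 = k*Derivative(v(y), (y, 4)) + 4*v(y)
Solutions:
 v(y) = C1*exp(-sqrt(2)*y*(-1/k)^(1/4)) + C2*exp(sqrt(2)*y*(-1/k)^(1/4)) + C3*exp(-sqrt(2)*I*y*(-1/k)^(1/4)) + C4*exp(sqrt(2)*I*y*(-1/k)^(1/4))


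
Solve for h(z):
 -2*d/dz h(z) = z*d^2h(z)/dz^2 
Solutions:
 h(z) = C1 + C2/z


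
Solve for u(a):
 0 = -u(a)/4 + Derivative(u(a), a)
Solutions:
 u(a) = C1*exp(a/4)


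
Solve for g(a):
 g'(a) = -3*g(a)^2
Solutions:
 g(a) = 1/(C1 + 3*a)


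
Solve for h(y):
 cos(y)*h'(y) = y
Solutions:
 h(y) = C1 + Integral(y/cos(y), y)


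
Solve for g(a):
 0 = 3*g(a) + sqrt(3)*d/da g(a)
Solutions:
 g(a) = C1*exp(-sqrt(3)*a)


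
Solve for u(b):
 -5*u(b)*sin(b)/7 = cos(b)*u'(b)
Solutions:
 u(b) = C1*cos(b)^(5/7)


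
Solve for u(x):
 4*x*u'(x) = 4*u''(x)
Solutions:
 u(x) = C1 + C2*erfi(sqrt(2)*x/2)


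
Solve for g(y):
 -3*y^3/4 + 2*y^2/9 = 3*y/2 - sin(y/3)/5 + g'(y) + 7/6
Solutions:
 g(y) = C1 - 3*y^4/16 + 2*y^3/27 - 3*y^2/4 - 7*y/6 - 3*cos(y/3)/5


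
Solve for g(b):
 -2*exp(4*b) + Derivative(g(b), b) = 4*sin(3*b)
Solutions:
 g(b) = C1 + exp(4*b)/2 - 4*cos(3*b)/3


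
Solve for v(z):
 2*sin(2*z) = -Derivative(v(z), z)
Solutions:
 v(z) = C1 + cos(2*z)


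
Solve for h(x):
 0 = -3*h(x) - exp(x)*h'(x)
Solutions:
 h(x) = C1*exp(3*exp(-x))


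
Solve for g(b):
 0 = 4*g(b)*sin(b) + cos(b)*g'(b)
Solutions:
 g(b) = C1*cos(b)^4


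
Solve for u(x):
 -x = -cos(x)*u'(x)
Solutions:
 u(x) = C1 + Integral(x/cos(x), x)


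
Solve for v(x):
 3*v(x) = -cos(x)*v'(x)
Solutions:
 v(x) = C1*(sin(x) - 1)^(3/2)/(sin(x) + 1)^(3/2)


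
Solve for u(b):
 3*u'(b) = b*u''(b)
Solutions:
 u(b) = C1 + C2*b^4


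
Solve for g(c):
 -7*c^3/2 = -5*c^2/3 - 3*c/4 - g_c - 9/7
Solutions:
 g(c) = C1 + 7*c^4/8 - 5*c^3/9 - 3*c^2/8 - 9*c/7


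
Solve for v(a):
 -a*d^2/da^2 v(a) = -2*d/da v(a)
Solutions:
 v(a) = C1 + C2*a^3


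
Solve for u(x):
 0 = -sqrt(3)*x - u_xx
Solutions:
 u(x) = C1 + C2*x - sqrt(3)*x^3/6


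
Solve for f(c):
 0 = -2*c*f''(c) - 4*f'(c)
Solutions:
 f(c) = C1 + C2/c


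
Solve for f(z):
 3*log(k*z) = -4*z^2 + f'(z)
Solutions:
 f(z) = C1 + 4*z^3/3 + 3*z*log(k*z) - 3*z


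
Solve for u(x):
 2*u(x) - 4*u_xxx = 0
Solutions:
 u(x) = C3*exp(2^(2/3)*x/2) + (C1*sin(2^(2/3)*sqrt(3)*x/4) + C2*cos(2^(2/3)*sqrt(3)*x/4))*exp(-2^(2/3)*x/4)


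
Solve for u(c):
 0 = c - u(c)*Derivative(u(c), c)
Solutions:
 u(c) = -sqrt(C1 + c^2)
 u(c) = sqrt(C1 + c^2)


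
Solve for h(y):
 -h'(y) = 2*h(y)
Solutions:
 h(y) = C1*exp(-2*y)


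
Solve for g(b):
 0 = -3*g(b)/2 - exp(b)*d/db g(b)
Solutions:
 g(b) = C1*exp(3*exp(-b)/2)


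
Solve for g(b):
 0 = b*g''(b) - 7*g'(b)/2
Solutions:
 g(b) = C1 + C2*b^(9/2)


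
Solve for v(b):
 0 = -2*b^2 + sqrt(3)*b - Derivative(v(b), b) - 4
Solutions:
 v(b) = C1 - 2*b^3/3 + sqrt(3)*b^2/2 - 4*b


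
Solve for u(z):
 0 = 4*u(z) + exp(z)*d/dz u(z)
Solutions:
 u(z) = C1*exp(4*exp(-z))


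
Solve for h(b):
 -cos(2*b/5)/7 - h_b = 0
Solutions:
 h(b) = C1 - 5*sin(2*b/5)/14


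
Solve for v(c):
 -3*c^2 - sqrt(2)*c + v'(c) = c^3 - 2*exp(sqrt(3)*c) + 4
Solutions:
 v(c) = C1 + c^4/4 + c^3 + sqrt(2)*c^2/2 + 4*c - 2*sqrt(3)*exp(sqrt(3)*c)/3


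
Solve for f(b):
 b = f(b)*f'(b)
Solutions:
 f(b) = -sqrt(C1 + b^2)
 f(b) = sqrt(C1 + b^2)


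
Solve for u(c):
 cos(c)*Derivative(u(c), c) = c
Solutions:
 u(c) = C1 + Integral(c/cos(c), c)


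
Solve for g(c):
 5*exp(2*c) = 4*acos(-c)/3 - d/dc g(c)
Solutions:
 g(c) = C1 + 4*c*acos(-c)/3 + 4*sqrt(1 - c^2)/3 - 5*exp(2*c)/2


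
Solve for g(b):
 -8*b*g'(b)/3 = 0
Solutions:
 g(b) = C1


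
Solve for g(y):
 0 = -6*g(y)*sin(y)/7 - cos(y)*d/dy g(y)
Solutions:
 g(y) = C1*cos(y)^(6/7)


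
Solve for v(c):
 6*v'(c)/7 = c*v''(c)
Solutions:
 v(c) = C1 + C2*c^(13/7)


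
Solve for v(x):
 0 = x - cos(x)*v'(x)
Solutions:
 v(x) = C1 + Integral(x/cos(x), x)


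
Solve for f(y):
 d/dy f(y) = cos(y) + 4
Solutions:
 f(y) = C1 + 4*y + sin(y)


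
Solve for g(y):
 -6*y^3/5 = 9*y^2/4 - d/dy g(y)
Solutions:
 g(y) = C1 + 3*y^4/10 + 3*y^3/4


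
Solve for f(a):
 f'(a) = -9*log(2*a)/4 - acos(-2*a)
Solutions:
 f(a) = C1 - 9*a*log(a)/4 - a*acos(-2*a) - 9*a*log(2)/4 + 9*a/4 - sqrt(1 - 4*a^2)/2


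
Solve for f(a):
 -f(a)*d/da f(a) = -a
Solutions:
 f(a) = -sqrt(C1 + a^2)
 f(a) = sqrt(C1 + a^2)


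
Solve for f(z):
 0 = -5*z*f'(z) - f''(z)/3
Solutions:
 f(z) = C1 + C2*erf(sqrt(30)*z/2)


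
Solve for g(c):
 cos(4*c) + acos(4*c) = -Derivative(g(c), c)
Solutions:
 g(c) = C1 - c*acos(4*c) + sqrt(1 - 16*c^2)/4 - sin(4*c)/4


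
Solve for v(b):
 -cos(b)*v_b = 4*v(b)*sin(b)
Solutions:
 v(b) = C1*cos(b)^4


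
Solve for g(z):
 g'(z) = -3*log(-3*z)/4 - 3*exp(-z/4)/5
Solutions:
 g(z) = C1 - 3*z*log(-z)/4 + 3*z*(1 - log(3))/4 + 12*exp(-z/4)/5


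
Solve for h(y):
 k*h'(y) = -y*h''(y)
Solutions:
 h(y) = C1 + y^(1 - re(k))*(C2*sin(log(y)*Abs(im(k))) + C3*cos(log(y)*im(k)))


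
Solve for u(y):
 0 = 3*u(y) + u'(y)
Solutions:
 u(y) = C1*exp(-3*y)


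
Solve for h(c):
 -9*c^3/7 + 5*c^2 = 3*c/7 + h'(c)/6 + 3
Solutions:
 h(c) = C1 - 27*c^4/14 + 10*c^3 - 9*c^2/7 - 18*c


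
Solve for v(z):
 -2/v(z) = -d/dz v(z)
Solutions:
 v(z) = -sqrt(C1 + 4*z)
 v(z) = sqrt(C1 + 4*z)


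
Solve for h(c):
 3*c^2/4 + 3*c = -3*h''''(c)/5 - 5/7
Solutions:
 h(c) = C1 + C2*c + C3*c^2 + C4*c^3 - c^6/288 - c^5/24 - 25*c^4/504


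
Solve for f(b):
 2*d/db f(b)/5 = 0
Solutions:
 f(b) = C1


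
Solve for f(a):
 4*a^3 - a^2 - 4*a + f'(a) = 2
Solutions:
 f(a) = C1 - a^4 + a^3/3 + 2*a^2 + 2*a


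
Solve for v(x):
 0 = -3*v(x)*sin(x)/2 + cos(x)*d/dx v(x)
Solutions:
 v(x) = C1/cos(x)^(3/2)


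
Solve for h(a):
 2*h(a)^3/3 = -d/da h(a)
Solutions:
 h(a) = -sqrt(6)*sqrt(-1/(C1 - 2*a))/2
 h(a) = sqrt(6)*sqrt(-1/(C1 - 2*a))/2


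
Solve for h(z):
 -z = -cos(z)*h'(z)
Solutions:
 h(z) = C1 + Integral(z/cos(z), z)


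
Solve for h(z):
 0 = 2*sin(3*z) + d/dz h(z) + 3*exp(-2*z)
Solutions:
 h(z) = C1 + 2*cos(3*z)/3 + 3*exp(-2*z)/2


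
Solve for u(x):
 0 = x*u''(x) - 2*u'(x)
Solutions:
 u(x) = C1 + C2*x^3


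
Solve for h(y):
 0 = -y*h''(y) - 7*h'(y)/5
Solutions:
 h(y) = C1 + C2/y^(2/5)


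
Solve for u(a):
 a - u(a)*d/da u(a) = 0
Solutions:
 u(a) = -sqrt(C1 + a^2)
 u(a) = sqrt(C1 + a^2)


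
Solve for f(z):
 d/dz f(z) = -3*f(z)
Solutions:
 f(z) = C1*exp(-3*z)


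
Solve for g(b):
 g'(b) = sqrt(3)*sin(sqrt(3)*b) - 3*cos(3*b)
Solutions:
 g(b) = C1 - sin(3*b) - cos(sqrt(3)*b)


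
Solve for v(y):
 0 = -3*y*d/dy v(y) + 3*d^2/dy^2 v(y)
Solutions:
 v(y) = C1 + C2*erfi(sqrt(2)*y/2)


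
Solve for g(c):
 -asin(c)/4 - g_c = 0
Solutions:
 g(c) = C1 - c*asin(c)/4 - sqrt(1 - c^2)/4


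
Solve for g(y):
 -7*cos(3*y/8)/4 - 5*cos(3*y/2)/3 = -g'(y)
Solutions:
 g(y) = C1 + 14*sin(3*y/8)/3 + 10*sin(3*y/2)/9


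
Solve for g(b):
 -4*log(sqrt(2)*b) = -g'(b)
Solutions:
 g(b) = C1 + 4*b*log(b) - 4*b + b*log(4)


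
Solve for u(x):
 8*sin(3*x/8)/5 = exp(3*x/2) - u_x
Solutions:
 u(x) = C1 + 2*exp(3*x/2)/3 + 64*cos(3*x/8)/15


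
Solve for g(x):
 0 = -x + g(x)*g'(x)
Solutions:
 g(x) = -sqrt(C1 + x^2)
 g(x) = sqrt(C1 + x^2)


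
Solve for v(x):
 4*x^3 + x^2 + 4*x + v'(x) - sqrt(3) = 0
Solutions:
 v(x) = C1 - x^4 - x^3/3 - 2*x^2 + sqrt(3)*x


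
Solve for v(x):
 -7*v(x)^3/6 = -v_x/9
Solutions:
 v(x) = -sqrt(-1/(C1 + 21*x))
 v(x) = sqrt(-1/(C1 + 21*x))


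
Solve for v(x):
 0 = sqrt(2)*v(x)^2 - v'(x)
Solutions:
 v(x) = -1/(C1 + sqrt(2)*x)


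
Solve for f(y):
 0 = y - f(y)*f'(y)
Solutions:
 f(y) = -sqrt(C1 + y^2)
 f(y) = sqrt(C1 + y^2)


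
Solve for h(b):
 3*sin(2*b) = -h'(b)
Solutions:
 h(b) = C1 + 3*cos(2*b)/2


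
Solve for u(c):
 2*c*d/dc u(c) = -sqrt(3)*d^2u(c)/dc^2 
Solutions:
 u(c) = C1 + C2*erf(3^(3/4)*c/3)


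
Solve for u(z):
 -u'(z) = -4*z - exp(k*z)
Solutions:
 u(z) = C1 + 2*z^2 + exp(k*z)/k


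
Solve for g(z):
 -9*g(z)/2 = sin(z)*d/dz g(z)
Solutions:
 g(z) = C1*(cos(z) + 1)^(1/4)*(cos(z)^2 + 2*cos(z) + 1)/((cos(z) - 1)^(1/4)*(cos(z)^2 - 2*cos(z) + 1))


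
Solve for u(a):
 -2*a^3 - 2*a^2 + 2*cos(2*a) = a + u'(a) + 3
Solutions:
 u(a) = C1 - a^4/2 - 2*a^3/3 - a^2/2 - 3*a + sin(2*a)


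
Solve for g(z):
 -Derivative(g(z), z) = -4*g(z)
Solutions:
 g(z) = C1*exp(4*z)


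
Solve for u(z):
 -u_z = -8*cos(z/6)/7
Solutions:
 u(z) = C1 + 48*sin(z/6)/7


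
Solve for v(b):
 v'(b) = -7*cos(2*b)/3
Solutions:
 v(b) = C1 - 7*sin(2*b)/6


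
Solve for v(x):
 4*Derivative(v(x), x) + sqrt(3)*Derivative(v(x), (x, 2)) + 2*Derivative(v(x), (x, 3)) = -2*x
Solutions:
 v(x) = C1 - x^2/4 + sqrt(3)*x/8 + (C2*sin(sqrt(29)*x/4) + C3*cos(sqrt(29)*x/4))*exp(-sqrt(3)*x/4)


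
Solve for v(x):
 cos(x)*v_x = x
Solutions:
 v(x) = C1 + Integral(x/cos(x), x)


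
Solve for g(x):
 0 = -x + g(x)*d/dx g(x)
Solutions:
 g(x) = -sqrt(C1 + x^2)
 g(x) = sqrt(C1 + x^2)


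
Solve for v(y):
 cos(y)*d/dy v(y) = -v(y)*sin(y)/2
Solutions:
 v(y) = C1*sqrt(cos(y))


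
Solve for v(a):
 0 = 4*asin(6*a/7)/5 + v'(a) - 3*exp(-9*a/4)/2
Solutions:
 v(a) = C1 - 4*a*asin(6*a/7)/5 - 2*sqrt(49 - 36*a^2)/15 - 2*exp(-9*a/4)/3


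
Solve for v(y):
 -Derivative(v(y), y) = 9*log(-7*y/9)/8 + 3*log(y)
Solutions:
 v(y) = C1 - 33*y*log(y)/8 + 3*y*(-3*log(7) + 6*log(3) + 11 - 3*I*pi)/8


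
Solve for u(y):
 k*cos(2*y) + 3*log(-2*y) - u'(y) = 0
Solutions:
 u(y) = C1 + k*sin(2*y)/2 + 3*y*log(-y) - 3*y + 3*y*log(2)


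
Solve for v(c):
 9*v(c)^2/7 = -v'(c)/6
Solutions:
 v(c) = 7/(C1 + 54*c)


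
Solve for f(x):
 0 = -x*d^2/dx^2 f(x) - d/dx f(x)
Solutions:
 f(x) = C1 + C2*log(x)


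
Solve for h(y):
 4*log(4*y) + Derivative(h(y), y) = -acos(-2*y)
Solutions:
 h(y) = C1 - 4*y*log(y) - y*acos(-2*y) - 8*y*log(2) + 4*y - sqrt(1 - 4*y^2)/2


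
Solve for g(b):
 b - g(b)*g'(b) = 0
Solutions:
 g(b) = -sqrt(C1 + b^2)
 g(b) = sqrt(C1 + b^2)


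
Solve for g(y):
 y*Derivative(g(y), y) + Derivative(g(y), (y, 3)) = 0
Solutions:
 g(y) = C1 + Integral(C2*airyai(-y) + C3*airybi(-y), y)


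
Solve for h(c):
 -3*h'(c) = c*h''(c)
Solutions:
 h(c) = C1 + C2/c^2


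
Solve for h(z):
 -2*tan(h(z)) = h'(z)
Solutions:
 h(z) = pi - asin(C1*exp(-2*z))
 h(z) = asin(C1*exp(-2*z))


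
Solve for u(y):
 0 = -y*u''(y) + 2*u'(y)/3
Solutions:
 u(y) = C1 + C2*y^(5/3)


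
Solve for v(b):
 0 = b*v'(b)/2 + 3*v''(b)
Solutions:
 v(b) = C1 + C2*erf(sqrt(3)*b/6)


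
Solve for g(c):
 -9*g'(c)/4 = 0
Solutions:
 g(c) = C1


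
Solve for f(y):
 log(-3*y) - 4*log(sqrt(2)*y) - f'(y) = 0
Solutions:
 f(y) = C1 - 3*y*log(y) + y*(-2*log(2) + log(3) + 3 + I*pi)


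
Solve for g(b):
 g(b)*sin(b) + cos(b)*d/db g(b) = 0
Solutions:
 g(b) = C1*cos(b)


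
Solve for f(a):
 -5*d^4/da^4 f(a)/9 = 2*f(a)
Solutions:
 f(a) = (C1*sin(10^(3/4)*sqrt(3)*a/10) + C2*cos(10^(3/4)*sqrt(3)*a/10))*exp(-10^(3/4)*sqrt(3)*a/10) + (C3*sin(10^(3/4)*sqrt(3)*a/10) + C4*cos(10^(3/4)*sqrt(3)*a/10))*exp(10^(3/4)*sqrt(3)*a/10)


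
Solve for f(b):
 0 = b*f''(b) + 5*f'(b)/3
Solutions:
 f(b) = C1 + C2/b^(2/3)


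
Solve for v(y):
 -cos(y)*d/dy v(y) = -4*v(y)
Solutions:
 v(y) = C1*(sin(y)^2 + 2*sin(y) + 1)/(sin(y)^2 - 2*sin(y) + 1)


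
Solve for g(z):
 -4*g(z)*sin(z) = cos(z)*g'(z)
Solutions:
 g(z) = C1*cos(z)^4


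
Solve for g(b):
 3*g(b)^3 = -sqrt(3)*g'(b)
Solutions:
 g(b) = -sqrt(2)*sqrt(-1/(C1 - sqrt(3)*b))/2
 g(b) = sqrt(2)*sqrt(-1/(C1 - sqrt(3)*b))/2


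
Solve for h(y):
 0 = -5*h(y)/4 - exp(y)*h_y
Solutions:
 h(y) = C1*exp(5*exp(-y)/4)


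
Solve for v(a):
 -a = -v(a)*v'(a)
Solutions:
 v(a) = -sqrt(C1 + a^2)
 v(a) = sqrt(C1 + a^2)


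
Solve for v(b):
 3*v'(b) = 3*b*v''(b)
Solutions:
 v(b) = C1 + C2*b^2


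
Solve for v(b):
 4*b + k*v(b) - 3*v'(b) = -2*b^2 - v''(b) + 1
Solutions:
 v(b) = C1*exp(b*(3 - sqrt(9 - 4*k))/2) + C2*exp(b*(sqrt(9 - 4*k) + 3)/2) - 2*b^2/k - 4*b/k - 12*b/k^2 + 1/k - 8/k^2 - 36/k^3


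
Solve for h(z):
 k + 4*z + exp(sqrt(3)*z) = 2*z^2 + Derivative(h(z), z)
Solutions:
 h(z) = C1 + k*z - 2*z^3/3 + 2*z^2 + sqrt(3)*exp(sqrt(3)*z)/3


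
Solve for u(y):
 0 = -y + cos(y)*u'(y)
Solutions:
 u(y) = C1 + Integral(y/cos(y), y)


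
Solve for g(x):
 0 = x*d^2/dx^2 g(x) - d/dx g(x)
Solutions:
 g(x) = C1 + C2*x^2


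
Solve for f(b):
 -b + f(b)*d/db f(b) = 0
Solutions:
 f(b) = -sqrt(C1 + b^2)
 f(b) = sqrt(C1 + b^2)


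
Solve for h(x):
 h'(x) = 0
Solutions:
 h(x) = C1


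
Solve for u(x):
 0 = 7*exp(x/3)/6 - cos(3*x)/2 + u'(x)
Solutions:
 u(x) = C1 - 7*exp(x/3)/2 + sin(3*x)/6


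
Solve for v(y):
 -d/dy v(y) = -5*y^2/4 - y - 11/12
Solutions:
 v(y) = C1 + 5*y^3/12 + y^2/2 + 11*y/12


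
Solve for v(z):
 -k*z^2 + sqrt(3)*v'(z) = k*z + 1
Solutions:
 v(z) = C1 + sqrt(3)*k*z^3/9 + sqrt(3)*k*z^2/6 + sqrt(3)*z/3


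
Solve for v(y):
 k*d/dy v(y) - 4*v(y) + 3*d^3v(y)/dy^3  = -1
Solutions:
 v(y) = C1*exp(y*(-k/(sqrt(k^3 + 324) + 18)^(1/3) + (sqrt(k^3 + 324) + 18)^(1/3))/3) + C2*exp(y*(-4*k/((-1 + sqrt(3)*I)*(sqrt(k^3 + 324) + 18)^(1/3)) - (sqrt(k^3 + 324) + 18)^(1/3) + sqrt(3)*I*(sqrt(k^3 + 324) + 18)^(1/3))/6) + C3*exp(y*(4*k/((1 + sqrt(3)*I)*(sqrt(k^3 + 324) + 18)^(1/3)) - (sqrt(k^3 + 324) + 18)^(1/3) - sqrt(3)*I*(sqrt(k^3 + 324) + 18)^(1/3))/6) + 1/4


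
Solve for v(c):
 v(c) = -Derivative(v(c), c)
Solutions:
 v(c) = C1*exp(-c)


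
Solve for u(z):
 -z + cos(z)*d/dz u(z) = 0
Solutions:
 u(z) = C1 + Integral(z/cos(z), z)


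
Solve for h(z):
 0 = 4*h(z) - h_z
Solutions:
 h(z) = C1*exp(4*z)


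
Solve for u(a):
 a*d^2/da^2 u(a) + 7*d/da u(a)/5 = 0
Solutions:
 u(a) = C1 + C2/a^(2/5)


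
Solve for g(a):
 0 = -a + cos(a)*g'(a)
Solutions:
 g(a) = C1 + Integral(a/cos(a), a)


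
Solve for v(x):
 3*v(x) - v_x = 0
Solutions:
 v(x) = C1*exp(3*x)


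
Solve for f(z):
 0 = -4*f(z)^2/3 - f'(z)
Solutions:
 f(z) = 3/(C1 + 4*z)


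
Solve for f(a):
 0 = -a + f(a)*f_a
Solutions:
 f(a) = -sqrt(C1 + a^2)
 f(a) = sqrt(C1 + a^2)


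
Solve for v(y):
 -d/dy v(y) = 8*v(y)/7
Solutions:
 v(y) = C1*exp(-8*y/7)


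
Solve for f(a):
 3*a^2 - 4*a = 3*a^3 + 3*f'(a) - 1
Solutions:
 f(a) = C1 - a^4/4 + a^3/3 - 2*a^2/3 + a/3


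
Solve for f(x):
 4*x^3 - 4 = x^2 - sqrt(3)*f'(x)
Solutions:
 f(x) = C1 - sqrt(3)*x^4/3 + sqrt(3)*x^3/9 + 4*sqrt(3)*x/3


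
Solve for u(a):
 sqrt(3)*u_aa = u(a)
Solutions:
 u(a) = C1*exp(-3^(3/4)*a/3) + C2*exp(3^(3/4)*a/3)


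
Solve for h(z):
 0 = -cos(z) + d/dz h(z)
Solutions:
 h(z) = C1 + sin(z)


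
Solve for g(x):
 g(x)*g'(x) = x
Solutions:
 g(x) = -sqrt(C1 + x^2)
 g(x) = sqrt(C1 + x^2)


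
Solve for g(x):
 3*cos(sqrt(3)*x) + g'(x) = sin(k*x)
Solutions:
 g(x) = C1 - sqrt(3)*sin(sqrt(3)*x) - cos(k*x)/k


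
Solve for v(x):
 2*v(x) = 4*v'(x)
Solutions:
 v(x) = C1*exp(x/2)
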